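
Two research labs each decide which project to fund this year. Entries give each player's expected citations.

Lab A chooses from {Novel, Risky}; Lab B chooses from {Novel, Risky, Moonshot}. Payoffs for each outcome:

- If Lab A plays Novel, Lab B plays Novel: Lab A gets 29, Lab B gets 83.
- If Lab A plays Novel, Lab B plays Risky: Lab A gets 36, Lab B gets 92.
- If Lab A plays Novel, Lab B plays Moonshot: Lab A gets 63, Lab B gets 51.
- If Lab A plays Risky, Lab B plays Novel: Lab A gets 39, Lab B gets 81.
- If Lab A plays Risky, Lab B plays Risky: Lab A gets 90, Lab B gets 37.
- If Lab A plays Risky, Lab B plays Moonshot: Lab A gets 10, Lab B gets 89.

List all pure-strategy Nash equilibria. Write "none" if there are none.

Mark each player's best response to every combination of opponents' strategies; a profile where every player is best-responding is a pure Nash equilibrium.
Lab A against Novel: payoffs 29, 39 → best response Risky.
Lab A against Risky: payoffs 36, 90 → best response Risky.
Lab A against Moonshot: payoffs 63, 10 → best response Novel.
Lab B against Novel: payoffs 83, 92, 51 → best response Risky.
Lab B against Risky: payoffs 81, 37, 89 → best response Moonshot.
No profile is a mutual best response for all players.

none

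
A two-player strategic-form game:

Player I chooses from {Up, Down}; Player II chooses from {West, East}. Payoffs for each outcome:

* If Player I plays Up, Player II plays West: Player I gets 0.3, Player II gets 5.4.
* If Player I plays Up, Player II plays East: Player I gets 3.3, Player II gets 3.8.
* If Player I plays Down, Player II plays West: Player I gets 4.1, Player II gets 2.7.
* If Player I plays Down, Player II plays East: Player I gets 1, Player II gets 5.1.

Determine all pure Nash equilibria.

Player I against West: payoffs 0.3, 4.1 → best response Down.
Player I against East: payoffs 3.3, 1 → best response Up.
Player II against Up: payoffs 5.4, 3.8 → best response West.
Player II against Down: payoffs 2.7, 5.1 → best response East.
No profile is a mutual best response for all players.

This game has no pure Nash equilibrium.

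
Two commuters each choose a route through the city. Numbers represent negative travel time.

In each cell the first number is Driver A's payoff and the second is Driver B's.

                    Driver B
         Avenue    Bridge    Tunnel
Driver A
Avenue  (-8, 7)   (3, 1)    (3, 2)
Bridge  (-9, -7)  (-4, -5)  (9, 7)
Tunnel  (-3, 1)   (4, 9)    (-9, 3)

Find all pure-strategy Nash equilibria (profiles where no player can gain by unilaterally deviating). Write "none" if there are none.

Check each profile: it is a Nash equilibrium iff no player can strictly gain by switching unilaterally.
(Avenue, Avenue): Driver A can switch to Tunnel (-8 → -3). Not NE.
(Avenue, Bridge): Driver A can switch to Tunnel (3 → 4). Not NE.
(Avenue, Tunnel): Driver A can switch to Bridge (3 → 9). Not NE.
(Bridge, Avenue): Driver A can switch to Avenue (-9 → -8). Not NE.
(Bridge, Bridge): Driver A can switch to Avenue (-4 → 3). Not NE.
(Bridge, Tunnel): Driver A gets 9, best alternative 3; Driver B gets 7, best alternative -5. No profitable deviation — NE.
(Tunnel, Avenue): Driver B can switch to Bridge (1 → 9). Not NE.
(Tunnel, Bridge): Driver A gets 4, best alternative 3; Driver B gets 9, best alternative 3. No profitable deviation — NE.
(Tunnel, Tunnel): Driver A can switch to Avenue (-9 → 3). Not NE.

The pure Nash equilibria are (Bridge, Tunnel), (Tunnel, Bridge).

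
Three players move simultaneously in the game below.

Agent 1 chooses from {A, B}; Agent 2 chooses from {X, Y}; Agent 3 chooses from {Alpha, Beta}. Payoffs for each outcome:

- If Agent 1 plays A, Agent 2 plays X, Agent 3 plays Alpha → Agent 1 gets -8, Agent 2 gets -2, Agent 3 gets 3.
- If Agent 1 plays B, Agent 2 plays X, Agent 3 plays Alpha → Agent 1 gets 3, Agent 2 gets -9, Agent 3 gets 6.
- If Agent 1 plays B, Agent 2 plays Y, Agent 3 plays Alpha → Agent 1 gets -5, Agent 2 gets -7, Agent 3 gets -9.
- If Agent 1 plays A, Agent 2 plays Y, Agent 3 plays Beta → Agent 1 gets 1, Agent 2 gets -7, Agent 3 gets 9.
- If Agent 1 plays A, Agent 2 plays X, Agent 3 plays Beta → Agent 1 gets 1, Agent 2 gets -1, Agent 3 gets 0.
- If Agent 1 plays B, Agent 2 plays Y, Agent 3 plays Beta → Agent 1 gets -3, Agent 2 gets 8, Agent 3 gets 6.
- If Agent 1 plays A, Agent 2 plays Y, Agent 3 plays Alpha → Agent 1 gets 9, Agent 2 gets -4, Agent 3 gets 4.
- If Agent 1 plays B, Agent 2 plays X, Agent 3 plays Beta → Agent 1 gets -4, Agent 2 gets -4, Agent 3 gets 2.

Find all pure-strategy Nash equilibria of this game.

There is no pure-strategy Nash equilibrium.

Check each profile: it is a Nash equilibrium iff no player can strictly gain by switching unilaterally.
(A, X, Alpha): Agent 1 can switch to B (-8 → 3). Not NE.
(A, X, Beta): Agent 3 can switch to Alpha (0 → 3). Not NE.
(A, Y, Alpha): Agent 2 can switch to X (-4 → -2). Not NE.
(A, Y, Beta): Agent 2 can switch to X (-7 → -1). Not NE.
(B, X, Alpha): Agent 2 can switch to Y (-9 → -7). Not NE.
(B, X, Beta): Agent 1 can switch to A (-4 → 1). Not NE.
(The remaining 2 profiles each have a profitable deviation by the same check.)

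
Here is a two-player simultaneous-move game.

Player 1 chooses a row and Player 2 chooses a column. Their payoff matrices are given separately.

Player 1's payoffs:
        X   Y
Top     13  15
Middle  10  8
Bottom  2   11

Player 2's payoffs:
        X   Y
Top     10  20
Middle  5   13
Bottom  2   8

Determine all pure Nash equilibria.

The unique pure-strategy Nash equilibrium is (Top, Y).

Player 1 against X: payoffs 13, 10, 2 → best response Top.
Player 1 against Y: payoffs 15, 8, 11 → best response Top.
Player 2 against Top: payoffs 10, 20 → best response Y.
Player 2 against Middle: payoffs 5, 13 → best response Y.
Player 2 against Bottom: payoffs 2, 8 → best response Y.
Mutual best responses: (Top, Y).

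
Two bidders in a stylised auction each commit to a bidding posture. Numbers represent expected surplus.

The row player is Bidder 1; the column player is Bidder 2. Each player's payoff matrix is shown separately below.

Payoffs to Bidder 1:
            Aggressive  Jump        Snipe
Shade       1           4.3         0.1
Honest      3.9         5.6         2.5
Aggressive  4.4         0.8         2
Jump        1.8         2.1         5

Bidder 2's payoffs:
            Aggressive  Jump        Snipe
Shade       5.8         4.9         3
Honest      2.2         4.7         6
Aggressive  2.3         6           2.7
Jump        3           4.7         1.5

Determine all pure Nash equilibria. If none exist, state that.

Bidder 1 against Aggressive: payoffs 1, 3.9, 4.4, 1.8 → best response Aggressive.
Bidder 1 against Jump: payoffs 4.3, 5.6, 0.8, 2.1 → best response Honest.
Bidder 1 against Snipe: payoffs 0.1, 2.5, 2, 5 → best response Jump.
Bidder 2 against Shade: payoffs 5.8, 4.9, 3 → best response Aggressive.
Bidder 2 against Honest: payoffs 2.2, 4.7, 6 → best response Snipe.
Bidder 2 against Aggressive: payoffs 2.3, 6, 2.7 → best response Jump.
Bidder 2 against Jump: payoffs 3, 4.7, 1.5 → best response Jump.
No profile is a mutual best response for all players.

none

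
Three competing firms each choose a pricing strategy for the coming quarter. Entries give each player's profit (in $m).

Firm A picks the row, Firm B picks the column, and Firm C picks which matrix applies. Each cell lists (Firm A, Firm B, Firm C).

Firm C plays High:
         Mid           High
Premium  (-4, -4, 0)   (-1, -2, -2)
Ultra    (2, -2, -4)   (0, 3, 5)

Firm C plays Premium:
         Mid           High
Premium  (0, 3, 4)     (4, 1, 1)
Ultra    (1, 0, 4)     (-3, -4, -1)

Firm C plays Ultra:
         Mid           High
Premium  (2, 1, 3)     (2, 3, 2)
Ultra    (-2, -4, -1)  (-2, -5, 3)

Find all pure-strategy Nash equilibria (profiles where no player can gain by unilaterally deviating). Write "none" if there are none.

(Premium, Mid, High): Firm A can switch to Ultra (-4 → 2). Not NE.
(Premium, Mid, Premium): Firm A can switch to Ultra (0 → 1). Not NE.
(Premium, Mid, Ultra): Firm B can switch to High (1 → 3). Not NE.
(Premium, High, High): Firm A can switch to Ultra (-1 → 0). Not NE.
(Premium, High, Premium): Firm B can switch to Mid (1 → 3). Not NE.
(Premium, High, Ultra): Firm A gets 2, best alternative -2; Firm B gets 3, best alternative 1; Firm C gets 2, best alternative 1. No profitable deviation — NE.
(Ultra, Mid, High): Firm B can switch to High (-2 → 3). Not NE.
(Ultra, Mid, Premium): Firm A gets 1, best alternative 0; Firm B gets 0, best alternative -4; Firm C gets 4, best alternative -1. No profitable deviation — NE.
(Ultra, High, High): Firm A gets 0, best alternative -1; Firm B gets 3, best alternative -2; Firm C gets 5, best alternative 3. No profitable deviation — NE.
(The remaining 3 profiles each have a profitable deviation by the same check.)

Pure-strategy Nash equilibria: (Premium, High, Ultra), (Ultra, Mid, Premium), (Ultra, High, High)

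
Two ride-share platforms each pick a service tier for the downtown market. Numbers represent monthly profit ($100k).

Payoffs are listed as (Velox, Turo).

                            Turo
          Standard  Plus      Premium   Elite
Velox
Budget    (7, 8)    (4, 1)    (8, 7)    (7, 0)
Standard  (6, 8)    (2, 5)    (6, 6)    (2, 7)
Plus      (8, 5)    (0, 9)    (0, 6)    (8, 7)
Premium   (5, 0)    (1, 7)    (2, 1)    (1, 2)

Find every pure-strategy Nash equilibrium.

No pure-strategy Nash equilibrium.

Velox against Standard: payoffs 7, 6, 8, 5 → best response Plus.
Velox against Plus: payoffs 4, 2, 0, 1 → best response Budget.
Velox against Premium: payoffs 8, 6, 0, 2 → best response Budget.
Velox against Elite: payoffs 7, 2, 8, 1 → best response Plus.
Turo against Budget: payoffs 8, 1, 7, 0 → best response Standard.
Turo against Standard: payoffs 8, 5, 6, 7 → best response Standard.
Turo against Plus: payoffs 5, 9, 6, 7 → best response Plus.
Turo against Premium: payoffs 0, 7, 1, 2 → best response Plus.
No profile is a mutual best response for all players.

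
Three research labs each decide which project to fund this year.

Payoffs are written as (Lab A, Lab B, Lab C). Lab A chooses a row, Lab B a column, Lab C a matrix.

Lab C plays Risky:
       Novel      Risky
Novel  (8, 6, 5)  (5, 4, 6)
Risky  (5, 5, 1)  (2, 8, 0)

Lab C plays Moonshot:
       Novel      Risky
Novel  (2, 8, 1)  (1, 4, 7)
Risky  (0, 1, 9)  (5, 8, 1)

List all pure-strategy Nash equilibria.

Mark each player's best response to every combination of opponents' strategies; a profile where every player is best-responding is a pure Nash equilibrium.
Lab A against (Novel, Risky): payoffs 8, 5 → best response Novel.
Lab A against (Novel, Moonshot): payoffs 2, 0 → best response Novel.
Lab A against (Risky, Risky): payoffs 5, 2 → best response Novel.
Lab A against (Risky, Moonshot): payoffs 1, 5 → best response Risky.
Lab B against (Novel, Risky): payoffs 6, 4 → best response Novel.
Lab B against (Novel, Moonshot): payoffs 8, 4 → best response Novel.
Lab B against (Risky, Risky): payoffs 5, 8 → best response Risky.
Lab B against (Risky, Moonshot): payoffs 1, 8 → best response Risky.
Lab C against (Novel, Novel): payoffs 5, 1 → best response Risky.
Lab C against (Novel, Risky): payoffs 6, 7 → best response Moonshot.
Lab C against (Risky, Novel): payoffs 1, 9 → best response Moonshot.
Lab C against (Risky, Risky): payoffs 0, 1 → best response Moonshot.
Mutual best responses: (Novel, Novel, Risky); (Risky, Risky, Moonshot).

The pure Nash equilibria are (Novel, Novel, Risky) and (Risky, Risky, Moonshot).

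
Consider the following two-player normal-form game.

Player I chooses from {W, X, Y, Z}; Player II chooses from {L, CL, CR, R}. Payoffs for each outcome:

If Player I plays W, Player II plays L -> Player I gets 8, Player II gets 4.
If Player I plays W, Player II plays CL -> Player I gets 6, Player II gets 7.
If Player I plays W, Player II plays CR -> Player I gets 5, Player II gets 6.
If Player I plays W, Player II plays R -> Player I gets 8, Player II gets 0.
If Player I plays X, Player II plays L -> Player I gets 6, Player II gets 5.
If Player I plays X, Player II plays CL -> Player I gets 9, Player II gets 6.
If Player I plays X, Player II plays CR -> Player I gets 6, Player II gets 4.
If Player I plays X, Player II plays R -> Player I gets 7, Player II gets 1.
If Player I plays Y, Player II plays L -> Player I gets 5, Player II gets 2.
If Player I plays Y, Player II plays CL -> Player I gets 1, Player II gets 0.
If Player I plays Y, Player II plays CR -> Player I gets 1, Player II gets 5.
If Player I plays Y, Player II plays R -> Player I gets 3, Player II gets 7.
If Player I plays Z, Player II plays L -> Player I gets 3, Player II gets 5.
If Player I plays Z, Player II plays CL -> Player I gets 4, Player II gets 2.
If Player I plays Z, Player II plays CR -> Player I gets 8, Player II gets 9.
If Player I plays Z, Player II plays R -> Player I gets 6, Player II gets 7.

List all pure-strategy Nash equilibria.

Player I against L: payoffs 8, 6, 5, 3 → best response W.
Player I against CL: payoffs 6, 9, 1, 4 → best response X.
Player I against CR: payoffs 5, 6, 1, 8 → best response Z.
Player I against R: payoffs 8, 7, 3, 6 → best response W.
Player II against W: payoffs 4, 7, 6, 0 → best response CL.
Player II against X: payoffs 5, 6, 4, 1 → best response CL.
Player II against Y: payoffs 2, 0, 5, 7 → best response R.
Player II against Z: payoffs 5, 2, 9, 7 → best response CR.
Mutual best responses: (X, CL); (Z, CR).

(X, CL); (Z, CR)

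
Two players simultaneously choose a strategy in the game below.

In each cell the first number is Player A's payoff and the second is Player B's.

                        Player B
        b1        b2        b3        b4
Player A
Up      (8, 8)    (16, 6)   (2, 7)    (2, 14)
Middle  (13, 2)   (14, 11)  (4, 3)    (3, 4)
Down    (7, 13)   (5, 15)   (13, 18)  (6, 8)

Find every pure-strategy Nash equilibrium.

Player A against b1: payoffs 8, 13, 7 → best response Middle.
Player A against b2: payoffs 16, 14, 5 → best response Up.
Player A against b3: payoffs 2, 4, 13 → best response Down.
Player A against b4: payoffs 2, 3, 6 → best response Down.
Player B against Up: payoffs 8, 6, 7, 14 → best response b4.
Player B against Middle: payoffs 2, 11, 3, 4 → best response b2.
Player B against Down: payoffs 13, 15, 18, 8 → best response b3.
Mutual best responses: (Down, b3).

(Down, b3)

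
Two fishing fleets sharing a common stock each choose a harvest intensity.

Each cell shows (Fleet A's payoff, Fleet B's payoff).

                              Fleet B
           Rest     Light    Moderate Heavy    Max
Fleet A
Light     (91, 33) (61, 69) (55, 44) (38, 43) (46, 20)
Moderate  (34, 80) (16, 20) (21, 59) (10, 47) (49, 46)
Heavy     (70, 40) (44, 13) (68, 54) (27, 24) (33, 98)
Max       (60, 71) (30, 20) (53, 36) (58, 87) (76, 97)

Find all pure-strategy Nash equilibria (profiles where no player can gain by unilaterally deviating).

The pure Nash equilibria are (Light, Light); (Max, Max).

(Light, Rest): Fleet B can switch to Light (33 → 69). Not NE.
(Light, Light): Fleet A gets 61, best alternative 44; Fleet B gets 69, best alternative 44. No profitable deviation — NE.
(Light, Moderate): Fleet A can switch to Heavy (55 → 68). Not NE.
(Light, Heavy): Fleet A can switch to Max (38 → 58). Not NE.
(Light, Max): Fleet A can switch to Moderate (46 → 49). Not NE.
(Moderate, Rest): Fleet A can switch to Light (34 → 91). Not NE.
(Moderate, Light): Fleet A can switch to Light (16 → 61). Not NE.
(Max, Max): Fleet A gets 76, best alternative 49; Fleet B gets 97, best alternative 87. No profitable deviation — NE.
(The remaining 12 profiles each have a profitable deviation by the same check.)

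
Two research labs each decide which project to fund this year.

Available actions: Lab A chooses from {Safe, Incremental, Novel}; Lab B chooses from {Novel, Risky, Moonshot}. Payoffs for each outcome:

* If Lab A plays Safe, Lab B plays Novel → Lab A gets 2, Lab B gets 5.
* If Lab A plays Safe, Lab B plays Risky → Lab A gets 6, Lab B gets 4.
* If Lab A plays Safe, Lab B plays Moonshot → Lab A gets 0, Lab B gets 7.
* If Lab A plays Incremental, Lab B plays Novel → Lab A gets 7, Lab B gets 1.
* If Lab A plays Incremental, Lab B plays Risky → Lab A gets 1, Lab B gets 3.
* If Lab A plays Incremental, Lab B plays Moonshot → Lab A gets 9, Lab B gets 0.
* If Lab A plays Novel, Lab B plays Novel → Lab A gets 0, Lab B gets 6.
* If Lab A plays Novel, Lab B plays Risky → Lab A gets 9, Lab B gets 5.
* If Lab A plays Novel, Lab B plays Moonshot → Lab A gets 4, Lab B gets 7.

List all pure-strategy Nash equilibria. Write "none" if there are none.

Lab A against Novel: payoffs 2, 7, 0 → best response Incremental.
Lab A against Risky: payoffs 6, 1, 9 → best response Novel.
Lab A against Moonshot: payoffs 0, 9, 4 → best response Incremental.
Lab B against Safe: payoffs 5, 4, 7 → best response Moonshot.
Lab B against Incremental: payoffs 1, 3, 0 → best response Risky.
Lab B against Novel: payoffs 6, 5, 7 → best response Moonshot.
No profile is a mutual best response for all players.

There is no pure-strategy Nash equilibrium.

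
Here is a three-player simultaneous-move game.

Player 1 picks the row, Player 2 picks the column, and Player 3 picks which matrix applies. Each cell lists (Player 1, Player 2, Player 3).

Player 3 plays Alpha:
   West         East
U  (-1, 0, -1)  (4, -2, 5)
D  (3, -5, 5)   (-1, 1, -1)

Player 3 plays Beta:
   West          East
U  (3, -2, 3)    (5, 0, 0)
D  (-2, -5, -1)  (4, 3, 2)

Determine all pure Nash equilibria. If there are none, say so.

No pure-strategy Nash equilibrium.

Player 1 against (West, Alpha): payoffs -1, 3 → best response D.
Player 1 against (West, Beta): payoffs 3, -2 → best response U.
Player 1 against (East, Alpha): payoffs 4, -1 → best response U.
Player 1 against (East, Beta): payoffs 5, 4 → best response U.
Player 2 against (U, Alpha): payoffs 0, -2 → best response West.
Player 2 against (U, Beta): payoffs -2, 0 → best response East.
Player 2 against (D, Alpha): payoffs -5, 1 → best response East.
Player 2 against (D, Beta): payoffs -5, 3 → best response East.
Player 3 against (U, West): payoffs -1, 3 → best response Beta.
Player 3 against (U, East): payoffs 5, 0 → best response Alpha.
Player 3 against (D, West): payoffs 5, -1 → best response Alpha.
Player 3 against (D, East): payoffs -1, 2 → best response Beta.
No profile is a mutual best response for all players.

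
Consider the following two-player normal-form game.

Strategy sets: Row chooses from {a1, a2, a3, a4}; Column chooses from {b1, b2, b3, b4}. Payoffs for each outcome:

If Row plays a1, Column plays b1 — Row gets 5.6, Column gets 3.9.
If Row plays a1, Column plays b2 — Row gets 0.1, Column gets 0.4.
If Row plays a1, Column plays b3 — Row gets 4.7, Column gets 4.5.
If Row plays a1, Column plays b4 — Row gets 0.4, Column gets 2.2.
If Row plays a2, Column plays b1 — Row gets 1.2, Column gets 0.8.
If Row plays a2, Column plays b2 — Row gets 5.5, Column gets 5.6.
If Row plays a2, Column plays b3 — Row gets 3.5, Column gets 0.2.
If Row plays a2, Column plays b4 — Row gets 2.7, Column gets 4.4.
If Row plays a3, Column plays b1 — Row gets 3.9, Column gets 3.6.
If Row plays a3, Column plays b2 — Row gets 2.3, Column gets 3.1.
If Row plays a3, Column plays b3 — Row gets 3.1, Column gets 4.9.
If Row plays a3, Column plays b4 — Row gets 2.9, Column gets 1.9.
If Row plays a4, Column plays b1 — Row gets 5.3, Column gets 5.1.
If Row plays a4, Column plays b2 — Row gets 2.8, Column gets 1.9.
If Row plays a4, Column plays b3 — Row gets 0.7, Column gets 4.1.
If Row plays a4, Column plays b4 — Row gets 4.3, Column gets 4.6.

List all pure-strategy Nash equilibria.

(a1, b3) and (a2, b2)

For each player, find the best response to each opponent profile; mutual best responses are the pure NE.
Row against b1: payoffs 5.6, 1.2, 3.9, 5.3 → best response a1.
Row against b2: payoffs 0.1, 5.5, 2.3, 2.8 → best response a2.
Row against b3: payoffs 4.7, 3.5, 3.1, 0.7 → best response a1.
Row against b4: payoffs 0.4, 2.7, 2.9, 4.3 → best response a4.
Column against a1: payoffs 3.9, 0.4, 4.5, 2.2 → best response b3.
Column against a2: payoffs 0.8, 5.6, 0.2, 4.4 → best response b2.
Column against a3: payoffs 3.6, 3.1, 4.9, 1.9 → best response b3.
Column against a4: payoffs 5.1, 1.9, 4.1, 4.6 → best response b1.
Mutual best responses: (a1, b3); (a2, b2).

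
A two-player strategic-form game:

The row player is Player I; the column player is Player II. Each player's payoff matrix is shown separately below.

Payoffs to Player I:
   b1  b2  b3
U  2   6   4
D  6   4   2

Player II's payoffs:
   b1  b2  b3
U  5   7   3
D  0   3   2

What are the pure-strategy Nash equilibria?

For each strategy profile, look for a profitable unilateral deviation.
(U, b1): Player I can switch to D (2 → 6). Not NE.
(U, b2): Player I gets 6, best alternative 4; Player II gets 7, best alternative 5. No profitable deviation — NE.
(U, b3): Player II can switch to b1 (3 → 5). Not NE.
(D, b1): Player II can switch to b2 (0 → 3). Not NE.
(D, b2): Player I can switch to U (4 → 6). Not NE.
(D, b3): Player I can switch to U (2 → 4). Not NE.

Pure NE: (U, b2)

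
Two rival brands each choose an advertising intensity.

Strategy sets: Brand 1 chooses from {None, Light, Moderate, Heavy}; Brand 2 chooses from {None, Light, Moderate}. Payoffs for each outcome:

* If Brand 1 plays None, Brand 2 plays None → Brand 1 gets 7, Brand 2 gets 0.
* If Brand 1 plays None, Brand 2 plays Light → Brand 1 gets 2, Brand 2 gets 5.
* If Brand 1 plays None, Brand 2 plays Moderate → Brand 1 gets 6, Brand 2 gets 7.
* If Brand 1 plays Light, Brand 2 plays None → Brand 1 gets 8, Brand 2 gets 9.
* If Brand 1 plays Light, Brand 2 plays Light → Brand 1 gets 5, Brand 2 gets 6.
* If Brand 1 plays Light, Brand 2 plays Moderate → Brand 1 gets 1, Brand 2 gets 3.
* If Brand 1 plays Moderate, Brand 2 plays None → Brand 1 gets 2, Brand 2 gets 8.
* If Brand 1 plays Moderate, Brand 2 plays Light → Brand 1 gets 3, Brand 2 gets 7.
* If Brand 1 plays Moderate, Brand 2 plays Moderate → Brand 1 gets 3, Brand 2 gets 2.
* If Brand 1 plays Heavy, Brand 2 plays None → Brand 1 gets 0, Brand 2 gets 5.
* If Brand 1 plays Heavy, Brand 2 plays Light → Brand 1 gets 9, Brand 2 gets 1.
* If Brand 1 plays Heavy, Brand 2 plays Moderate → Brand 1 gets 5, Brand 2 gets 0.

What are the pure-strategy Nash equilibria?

For each strategy profile, look for a profitable unilateral deviation.
(None, None): Brand 1 can switch to Light (7 → 8). Not NE.
(None, Light): Brand 1 can switch to Light (2 → 5). Not NE.
(None, Moderate): Brand 1 gets 6, best alternative 5; Brand 2 gets 7, best alternative 5. No profitable deviation — NE.
(Light, None): Brand 1 gets 8, best alternative 7; Brand 2 gets 9, best alternative 6. No profitable deviation — NE.
(Light, Light): Brand 1 can switch to Heavy (5 → 9). Not NE.
(Light, Moderate): Brand 1 can switch to None (1 → 6). Not NE.
(Moderate, None): Brand 1 can switch to None (2 → 7). Not NE.
(Moderate, Light): Brand 1 can switch to Light (3 → 5). Not NE.
(The remaining 4 profiles each have a profitable deviation by the same check.)

Pure-strategy Nash equilibria: (None, Moderate); (Light, None)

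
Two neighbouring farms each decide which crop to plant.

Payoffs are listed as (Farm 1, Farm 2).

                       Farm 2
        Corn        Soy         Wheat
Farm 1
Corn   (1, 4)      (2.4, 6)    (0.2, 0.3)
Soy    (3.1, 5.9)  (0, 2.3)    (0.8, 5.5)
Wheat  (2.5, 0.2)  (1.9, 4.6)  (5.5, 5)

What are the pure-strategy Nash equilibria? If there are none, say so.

(Corn, Soy) and (Soy, Corn) and (Wheat, Wheat)

(Corn, Corn): Farm 1 can switch to Soy (1 → 3.1). Not NE.
(Corn, Soy): Farm 1 gets 2.4, best alternative 1.9; Farm 2 gets 6, best alternative 4. No profitable deviation — NE.
(Corn, Wheat): Farm 1 can switch to Soy (0.2 → 0.8). Not NE.
(Soy, Corn): Farm 1 gets 3.1, best alternative 2.5; Farm 2 gets 5.9, best alternative 5.5. No profitable deviation — NE.
(Soy, Soy): Farm 1 can switch to Corn (0 → 2.4). Not NE.
(Soy, Wheat): Farm 1 can switch to Wheat (0.8 → 5.5). Not NE.
(Wheat, Corn): Farm 1 can switch to Soy (2.5 → 3.1). Not NE.
(Wheat, Soy): Farm 1 can switch to Corn (1.9 → 2.4). Not NE.
(Wheat, Wheat): Farm 1 gets 5.5, best alternative 0.8; Farm 2 gets 5, best alternative 4.6. No profitable deviation — NE.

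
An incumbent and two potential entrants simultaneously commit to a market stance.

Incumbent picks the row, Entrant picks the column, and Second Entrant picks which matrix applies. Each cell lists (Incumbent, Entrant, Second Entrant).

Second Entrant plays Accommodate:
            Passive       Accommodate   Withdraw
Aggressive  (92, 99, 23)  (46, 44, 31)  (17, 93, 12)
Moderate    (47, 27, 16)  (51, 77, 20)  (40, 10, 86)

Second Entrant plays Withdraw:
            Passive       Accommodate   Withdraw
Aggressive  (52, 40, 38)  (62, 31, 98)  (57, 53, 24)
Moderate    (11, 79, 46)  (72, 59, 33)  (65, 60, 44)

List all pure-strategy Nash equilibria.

No pure-strategy Nash equilibrium.

(Aggressive, Passive, Accommodate): Second Entrant can switch to Withdraw (23 → 38). Not NE.
(Aggressive, Passive, Withdraw): Entrant can switch to Withdraw (40 → 53). Not NE.
(Aggressive, Accommodate, Accommodate): Incumbent can switch to Moderate (46 → 51). Not NE.
(Aggressive, Accommodate, Withdraw): Incumbent can switch to Moderate (62 → 72). Not NE.
(Aggressive, Withdraw, Accommodate): Incumbent can switch to Moderate (17 → 40). Not NE.
(Aggressive, Withdraw, Withdraw): Incumbent can switch to Moderate (57 → 65). Not NE.
(Moderate, Passive, Accommodate): Incumbent can switch to Aggressive (47 → 92). Not NE.
(Moderate, Passive, Withdraw): Incumbent can switch to Aggressive (11 → 52). Not NE.
(Moderate, Accommodate, Accommodate): Second Entrant can switch to Withdraw (20 → 33). Not NE.
(Moderate, Accommodate, Withdraw): Entrant can switch to Passive (59 → 79). Not NE.
(The remaining 2 profiles each have a profitable deviation by the same check.)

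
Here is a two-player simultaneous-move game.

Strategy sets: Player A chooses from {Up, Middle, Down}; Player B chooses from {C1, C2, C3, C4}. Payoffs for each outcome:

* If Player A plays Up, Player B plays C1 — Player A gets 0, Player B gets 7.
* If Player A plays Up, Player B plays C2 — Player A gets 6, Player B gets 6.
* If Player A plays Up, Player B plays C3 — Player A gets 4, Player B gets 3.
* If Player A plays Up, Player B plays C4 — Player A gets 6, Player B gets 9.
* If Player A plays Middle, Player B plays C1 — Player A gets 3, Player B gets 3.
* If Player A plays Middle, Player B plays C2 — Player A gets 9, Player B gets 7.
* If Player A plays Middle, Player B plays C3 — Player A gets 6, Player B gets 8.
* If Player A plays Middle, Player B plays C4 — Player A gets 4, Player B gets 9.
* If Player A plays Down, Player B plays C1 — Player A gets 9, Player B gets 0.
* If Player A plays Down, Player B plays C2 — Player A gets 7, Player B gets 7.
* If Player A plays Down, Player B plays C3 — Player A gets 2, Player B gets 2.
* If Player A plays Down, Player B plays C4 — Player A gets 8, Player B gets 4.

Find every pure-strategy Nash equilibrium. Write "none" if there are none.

No pure-strategy Nash equilibrium.

For each player, find the best response to each opponent profile; mutual best responses are the pure NE.
Player A against C1: payoffs 0, 3, 9 → best response Down.
Player A against C2: payoffs 6, 9, 7 → best response Middle.
Player A against C3: payoffs 4, 6, 2 → best response Middle.
Player A against C4: payoffs 6, 4, 8 → best response Down.
Player B against Up: payoffs 7, 6, 3, 9 → best response C4.
Player B against Middle: payoffs 3, 7, 8, 9 → best response C4.
Player B against Down: payoffs 0, 7, 2, 4 → best response C2.
No profile is a mutual best response for all players.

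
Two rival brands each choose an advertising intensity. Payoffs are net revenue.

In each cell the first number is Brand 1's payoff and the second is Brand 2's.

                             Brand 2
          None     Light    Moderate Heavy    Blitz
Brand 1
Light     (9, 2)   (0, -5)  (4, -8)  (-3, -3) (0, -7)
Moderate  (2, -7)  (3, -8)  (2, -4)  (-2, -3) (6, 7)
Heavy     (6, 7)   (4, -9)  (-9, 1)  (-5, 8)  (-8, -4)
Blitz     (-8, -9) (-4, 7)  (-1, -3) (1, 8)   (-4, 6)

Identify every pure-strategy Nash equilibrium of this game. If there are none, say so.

For each player, find the best response to each opponent profile; mutual best responses are the pure NE.
Brand 1 against None: payoffs 9, 2, 6, -8 → best response Light.
Brand 1 against Light: payoffs 0, 3, 4, -4 → best response Heavy.
Brand 1 against Moderate: payoffs 4, 2, -9, -1 → best response Light.
Brand 1 against Heavy: payoffs -3, -2, -5, 1 → best response Blitz.
Brand 1 against Blitz: payoffs 0, 6, -8, -4 → best response Moderate.
Brand 2 against Light: payoffs 2, -5, -8, -3, -7 → best response None.
Brand 2 against Moderate: payoffs -7, -8, -4, -3, 7 → best response Blitz.
Brand 2 against Heavy: payoffs 7, -9, 1, 8, -4 → best response Heavy.
Brand 2 against Blitz: payoffs -9, 7, -3, 8, 6 → best response Heavy.
Mutual best responses: (Light, None); (Moderate, Blitz); (Blitz, Heavy).

(Light, None) and (Moderate, Blitz) and (Blitz, Heavy)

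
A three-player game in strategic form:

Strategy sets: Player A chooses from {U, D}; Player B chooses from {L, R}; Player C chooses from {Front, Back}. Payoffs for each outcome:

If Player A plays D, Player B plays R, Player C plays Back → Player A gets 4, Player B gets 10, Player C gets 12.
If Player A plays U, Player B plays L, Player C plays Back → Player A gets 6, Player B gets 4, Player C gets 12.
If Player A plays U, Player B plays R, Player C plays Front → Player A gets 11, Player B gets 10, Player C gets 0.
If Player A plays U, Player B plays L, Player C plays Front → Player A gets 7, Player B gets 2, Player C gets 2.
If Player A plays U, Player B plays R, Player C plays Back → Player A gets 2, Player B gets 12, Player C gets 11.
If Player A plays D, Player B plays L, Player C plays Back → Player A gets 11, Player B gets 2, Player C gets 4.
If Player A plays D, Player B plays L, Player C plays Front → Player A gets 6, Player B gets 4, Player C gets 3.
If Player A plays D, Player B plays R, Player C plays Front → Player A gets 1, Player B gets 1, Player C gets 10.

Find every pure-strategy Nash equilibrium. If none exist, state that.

The unique pure-strategy Nash equilibrium is (D, R, Back).

Player A against (L, Front): payoffs 7, 6 → best response U.
Player A against (L, Back): payoffs 6, 11 → best response D.
Player A against (R, Front): payoffs 11, 1 → best response U.
Player A against (R, Back): payoffs 2, 4 → best response D.
Player B against (U, Front): payoffs 2, 10 → best response R.
Player B against (U, Back): payoffs 4, 12 → best response R.
Player B against (D, Front): payoffs 4, 1 → best response L.
Player B against (D, Back): payoffs 2, 10 → best response R.
Player C against (U, L): payoffs 2, 12 → best response Back.
Player C against (U, R): payoffs 0, 11 → best response Back.
Player C against (D, L): payoffs 3, 4 → best response Back.
Player C against (D, R): payoffs 10, 12 → best response Back.
Mutual best responses: (D, R, Back).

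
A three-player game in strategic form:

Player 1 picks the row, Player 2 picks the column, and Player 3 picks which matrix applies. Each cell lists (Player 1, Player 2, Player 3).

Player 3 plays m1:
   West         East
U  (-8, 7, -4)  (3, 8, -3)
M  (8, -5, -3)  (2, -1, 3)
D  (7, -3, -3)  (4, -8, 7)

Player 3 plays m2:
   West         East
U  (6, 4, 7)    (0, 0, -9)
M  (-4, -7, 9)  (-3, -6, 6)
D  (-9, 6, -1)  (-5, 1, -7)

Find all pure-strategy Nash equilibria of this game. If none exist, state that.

(U, West, m1): Player 1 can switch to M (-8 → 8). Not NE.
(U, West, m2): Player 1 gets 6, best alternative -4; Player 2 gets 4, best alternative 0; Player 3 gets 7, best alternative -4. No profitable deviation — NE.
(U, East, m1): Player 1 can switch to D (3 → 4). Not NE.
(U, East, m2): Player 2 can switch to West (0 → 4). Not NE.
(M, West, m1): Player 2 can switch to East (-5 → -1). Not NE.
(M, West, m2): Player 1 can switch to U (-4 → 6). Not NE.
(M, East, m1): Player 1 can switch to U (2 → 3). Not NE.
(M, East, m2): Player 1 can switch to U (-3 → 0). Not NE.
(D, West, m1): Player 1 can switch to M (7 → 8). Not NE.
(The remaining 3 profiles each have a profitable deviation by the same check.)

Pure NE: (U, West, m2)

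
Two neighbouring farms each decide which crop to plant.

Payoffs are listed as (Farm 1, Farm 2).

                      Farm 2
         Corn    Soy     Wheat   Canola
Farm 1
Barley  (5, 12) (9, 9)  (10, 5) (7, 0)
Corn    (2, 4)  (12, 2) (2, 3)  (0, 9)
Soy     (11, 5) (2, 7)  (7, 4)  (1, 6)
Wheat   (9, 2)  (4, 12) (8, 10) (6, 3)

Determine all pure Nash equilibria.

No pure-strategy Nash equilibrium.

(Barley, Corn): Farm 1 can switch to Soy (5 → 11). Not NE.
(Barley, Soy): Farm 1 can switch to Corn (9 → 12). Not NE.
(Barley, Wheat): Farm 2 can switch to Corn (5 → 12). Not NE.
(Barley, Canola): Farm 2 can switch to Corn (0 → 12). Not NE.
(Corn, Corn): Farm 1 can switch to Barley (2 → 5). Not NE.
(Corn, Soy): Farm 2 can switch to Corn (2 → 4). Not NE.
(Corn, Wheat): Farm 1 can switch to Barley (2 → 10). Not NE.
(Corn, Canola): Farm 1 can switch to Barley (0 → 7). Not NE.
(The remaining 8 profiles each have a profitable deviation by the same check.)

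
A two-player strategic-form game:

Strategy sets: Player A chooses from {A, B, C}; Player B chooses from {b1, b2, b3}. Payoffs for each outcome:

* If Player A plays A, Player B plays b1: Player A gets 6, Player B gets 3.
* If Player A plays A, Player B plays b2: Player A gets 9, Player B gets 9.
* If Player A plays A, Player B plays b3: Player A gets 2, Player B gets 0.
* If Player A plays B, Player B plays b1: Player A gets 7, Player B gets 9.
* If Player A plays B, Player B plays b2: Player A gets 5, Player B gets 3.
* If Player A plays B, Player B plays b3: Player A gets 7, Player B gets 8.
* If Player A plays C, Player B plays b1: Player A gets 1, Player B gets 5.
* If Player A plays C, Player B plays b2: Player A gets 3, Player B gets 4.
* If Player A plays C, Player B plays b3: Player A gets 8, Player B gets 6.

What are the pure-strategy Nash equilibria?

Player A against b1: payoffs 6, 7, 1 → best response B.
Player A against b2: payoffs 9, 5, 3 → best response A.
Player A against b3: payoffs 2, 7, 8 → best response C.
Player B against A: payoffs 3, 9, 0 → best response b2.
Player B against B: payoffs 9, 3, 8 → best response b1.
Player B against C: payoffs 5, 4, 6 → best response b3.
Mutual best responses: (A, b2); (B, b1); (C, b3).

(A, b2) and (B, b1) and (C, b3)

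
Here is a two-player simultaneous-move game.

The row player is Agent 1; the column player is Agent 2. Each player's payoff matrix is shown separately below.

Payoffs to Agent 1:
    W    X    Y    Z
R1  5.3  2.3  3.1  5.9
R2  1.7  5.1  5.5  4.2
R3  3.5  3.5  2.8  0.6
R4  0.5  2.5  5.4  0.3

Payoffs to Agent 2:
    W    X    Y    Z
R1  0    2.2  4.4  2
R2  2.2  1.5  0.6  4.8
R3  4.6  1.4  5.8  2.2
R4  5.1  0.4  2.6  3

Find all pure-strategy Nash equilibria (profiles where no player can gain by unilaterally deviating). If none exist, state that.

There is no pure-strategy Nash equilibrium.

(R1, W): Agent 2 can switch to X (0 → 2.2). Not NE.
(R1, X): Agent 1 can switch to R2 (2.3 → 5.1). Not NE.
(R1, Y): Agent 1 can switch to R2 (3.1 → 5.5). Not NE.
(R1, Z): Agent 2 can switch to X (2 → 2.2). Not NE.
(R2, W): Agent 1 can switch to R1 (1.7 → 5.3). Not NE.
(R2, X): Agent 2 can switch to W (1.5 → 2.2). Not NE.
(R2, Y): Agent 2 can switch to W (0.6 → 2.2). Not NE.
(R2, Z): Agent 1 can switch to R1 (4.2 → 5.9). Not NE.
(R3, W): Agent 1 can switch to R1 (3.5 → 5.3). Not NE.
(R3, X): Agent 1 can switch to R2 (3.5 → 5.1). Not NE.
(R3, Y): Agent 1 can switch to R1 (2.8 → 3.1). Not NE.
(R3, Z): Agent 1 can switch to R1 (0.6 → 5.9). Not NE.
(The remaining 4 profiles each have a profitable deviation by the same check.)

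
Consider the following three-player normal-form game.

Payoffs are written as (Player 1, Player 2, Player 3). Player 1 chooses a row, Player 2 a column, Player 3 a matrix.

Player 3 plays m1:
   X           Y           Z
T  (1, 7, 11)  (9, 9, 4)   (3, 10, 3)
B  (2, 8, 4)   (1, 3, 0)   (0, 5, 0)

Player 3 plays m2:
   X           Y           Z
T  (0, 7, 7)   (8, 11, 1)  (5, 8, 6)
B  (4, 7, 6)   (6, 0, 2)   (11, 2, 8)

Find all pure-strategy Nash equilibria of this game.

(T, X, m1): Player 1 can switch to B (1 → 2). Not NE.
(T, X, m2): Player 1 can switch to B (0 → 4). Not NE.
(T, Y, m1): Player 2 can switch to Z (9 → 10). Not NE.
(T, Y, m2): Player 3 can switch to m1 (1 → 4). Not NE.
(T, Z, m1): Player 3 can switch to m2 (3 → 6). Not NE.
(T, Z, m2): Player 1 can switch to B (5 → 11). Not NE.
(B, X, m1): Player 3 can switch to m2 (4 → 6). Not NE.
(B, X, m2): Player 1 gets 4, best alternative 0; Player 2 gets 7, best alternative 2; Player 3 gets 6, best alternative 4. No profitable deviation — NE.
(B, Y, m1): Player 1 can switch to T (1 → 9). Not NE.
(B, Y, m2): Player 1 can switch to T (6 → 8). Not NE.
(B, Z, m1): Player 1 can switch to T (0 → 3). Not NE.
(The remaining 1 profile has a profitable deviation by the same check.)

The unique pure-strategy Nash equilibrium is (B, X, m2).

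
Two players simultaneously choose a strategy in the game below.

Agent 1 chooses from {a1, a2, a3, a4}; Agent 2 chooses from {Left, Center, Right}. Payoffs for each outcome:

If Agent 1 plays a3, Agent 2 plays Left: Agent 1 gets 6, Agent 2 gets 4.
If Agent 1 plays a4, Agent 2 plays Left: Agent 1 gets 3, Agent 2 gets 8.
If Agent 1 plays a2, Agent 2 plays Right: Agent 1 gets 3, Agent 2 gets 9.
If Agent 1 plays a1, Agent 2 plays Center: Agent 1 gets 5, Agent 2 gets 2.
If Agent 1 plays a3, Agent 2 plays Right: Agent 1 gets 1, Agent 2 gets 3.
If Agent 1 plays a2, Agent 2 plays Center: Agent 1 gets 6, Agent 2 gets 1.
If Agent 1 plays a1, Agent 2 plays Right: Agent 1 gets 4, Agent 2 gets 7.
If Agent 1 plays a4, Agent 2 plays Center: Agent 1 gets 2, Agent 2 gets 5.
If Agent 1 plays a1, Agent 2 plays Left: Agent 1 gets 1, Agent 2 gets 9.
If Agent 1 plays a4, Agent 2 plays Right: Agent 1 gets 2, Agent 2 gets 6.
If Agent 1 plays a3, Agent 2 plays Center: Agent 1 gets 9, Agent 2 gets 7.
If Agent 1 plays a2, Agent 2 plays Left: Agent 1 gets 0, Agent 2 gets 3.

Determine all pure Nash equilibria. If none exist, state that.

Agent 1 against Left: payoffs 1, 0, 6, 3 → best response a3.
Agent 1 against Center: payoffs 5, 6, 9, 2 → best response a3.
Agent 1 against Right: payoffs 4, 3, 1, 2 → best response a1.
Agent 2 against a1: payoffs 9, 2, 7 → best response Left.
Agent 2 against a2: payoffs 3, 1, 9 → best response Right.
Agent 2 against a3: payoffs 4, 7, 3 → best response Center.
Agent 2 against a4: payoffs 8, 5, 6 → best response Left.
Mutual best responses: (a3, Center).

(a3, Center)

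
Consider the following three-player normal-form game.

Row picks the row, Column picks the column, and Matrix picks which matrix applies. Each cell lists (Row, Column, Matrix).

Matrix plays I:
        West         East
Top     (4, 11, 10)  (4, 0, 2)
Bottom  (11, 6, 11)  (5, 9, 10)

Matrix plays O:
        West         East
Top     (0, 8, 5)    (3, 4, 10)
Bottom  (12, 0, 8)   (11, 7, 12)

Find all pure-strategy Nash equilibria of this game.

(Top, West, I): Row can switch to Bottom (4 → 11). Not NE.
(Top, West, O): Row can switch to Bottom (0 → 12). Not NE.
(Top, East, I): Row can switch to Bottom (4 → 5). Not NE.
(Top, East, O): Row can switch to Bottom (3 → 11). Not NE.
(Bottom, West, I): Column can switch to East (6 → 9). Not NE.
(Bottom, West, O): Column can switch to East (0 → 7). Not NE.
(Bottom, East, O): Row gets 11, best alternative 3; Column gets 7, best alternative 0; Matrix gets 12, best alternative 10. No profitable deviation — NE.
(The remaining 1 profile has a profitable deviation by the same check.)

The unique pure-strategy Nash equilibrium is (Bottom, East, O).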